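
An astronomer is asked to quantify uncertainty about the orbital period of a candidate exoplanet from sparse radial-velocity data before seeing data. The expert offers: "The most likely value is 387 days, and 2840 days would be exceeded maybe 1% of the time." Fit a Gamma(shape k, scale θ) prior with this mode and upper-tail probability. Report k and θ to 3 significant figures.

Gamma(k,θ) with k>1 has mode (k−1)θ, so θ = 387/(k−1).
Need P(X < 2840) = 0.99 with θ tied to k this way. Start at k = 2, θ = 387: P(X<2840) ≈ 0.995.
Too high — lower k to spread out. Iterating converges to k ≈ 1.87.
Then θ = 387/(1.87−1) ≈ 444.

k ≈ 1.87, θ ≈ 444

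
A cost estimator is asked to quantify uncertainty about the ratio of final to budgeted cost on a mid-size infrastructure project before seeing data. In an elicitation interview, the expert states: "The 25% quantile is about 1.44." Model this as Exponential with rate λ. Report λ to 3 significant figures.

P(T < 1.44) = 1 − e^(−λ·1.44) = 0.25, so λ = −ln(1−0.25)/1.44 = −ln(0.75)/1.44 = 0.2.

λ ≈ 0.2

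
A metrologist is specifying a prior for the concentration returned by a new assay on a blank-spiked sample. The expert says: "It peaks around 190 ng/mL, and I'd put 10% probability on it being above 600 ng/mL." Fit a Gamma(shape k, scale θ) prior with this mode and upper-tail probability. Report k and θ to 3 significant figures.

k ≈ 2.43, θ ≈ 133

Gamma(k,θ) with k>1 has mode (k−1)θ, so θ = 190/(k−1).
Need P(X < 600) = 0.9 with θ tied to k this way. Start at k = 2, θ = 190: P(X<600) ≈ 0.823.
Too low — raise k to concentrate. Iterating converges to k ≈ 2.43.
Then θ = 190/(2.43−1) ≈ 133.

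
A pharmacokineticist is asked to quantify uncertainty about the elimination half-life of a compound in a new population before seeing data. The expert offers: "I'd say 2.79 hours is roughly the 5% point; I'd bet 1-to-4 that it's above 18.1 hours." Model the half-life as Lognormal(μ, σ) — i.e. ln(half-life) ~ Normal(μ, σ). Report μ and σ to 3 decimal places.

μ ≈ 2.263, σ ≈ 0.752

If T ~ Lognormal(μ,σ) then ln T ~ Normal(μ,σ), so the p-quantile of ln T is μ + z_p·σ.
ln(2.79) = 1.026 and ln(18.1) = 2.896; z_{0.05} = -1.645, z_{0.8} = 0.8416.
σ = (2.896 − 1.026)/(0.8416 − (-1.645)) = 0.752.
μ = 1.026 − (-1.645)·0.752 = 2.263.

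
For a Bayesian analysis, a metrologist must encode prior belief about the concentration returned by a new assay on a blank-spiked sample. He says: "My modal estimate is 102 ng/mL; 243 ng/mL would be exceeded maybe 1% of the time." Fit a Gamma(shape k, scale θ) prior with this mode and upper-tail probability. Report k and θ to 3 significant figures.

k ≈ 7.29, θ ≈ 16.2

Gamma(k,θ) with k>1 has mode (k−1)θ, so θ = 102/(k−1).
Need P(X < 243) = 0.99 with θ tied to k this way. Start at k = 2, θ = 102: P(X<243) ≈ 0.688.
Too low — raise k to concentrate. Iterating converges to k ≈ 7.29.
Then θ = 102/(7.29−1) ≈ 16.2.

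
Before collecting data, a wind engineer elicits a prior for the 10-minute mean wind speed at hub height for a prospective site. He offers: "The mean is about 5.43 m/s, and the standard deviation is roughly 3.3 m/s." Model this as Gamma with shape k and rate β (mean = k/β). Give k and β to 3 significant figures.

For Gamma(k, rate β): mean = k/β, variance = k/β², so CV = 1/√k.
CV = SD/mean = 3.3/5.43 = 0.6077, hence k = 1/CV² = 2.71.
Then β = k/mean = 2.71/5.43 = 0.499.

k ≈ 2.71, β ≈ 0.499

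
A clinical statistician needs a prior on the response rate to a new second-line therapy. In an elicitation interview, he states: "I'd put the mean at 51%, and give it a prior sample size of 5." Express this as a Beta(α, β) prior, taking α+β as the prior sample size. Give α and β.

α = 2.55, β = 2.45

Under the effective-sample-size interpretation, Beta(α, β) has prior mean α/(α+β) and prior sample size α+β.
So α+β = 5 and α/(α+β) = 0.51, giving α = 0.51·5 = 2.55 and β = 5 − 2.55 = 2.45.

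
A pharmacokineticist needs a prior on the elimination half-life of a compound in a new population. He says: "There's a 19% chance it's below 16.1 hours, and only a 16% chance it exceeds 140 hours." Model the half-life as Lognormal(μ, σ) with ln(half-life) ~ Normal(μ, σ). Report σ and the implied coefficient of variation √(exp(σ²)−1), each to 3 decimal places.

σ ≈ 1.155, CV ≈ 1.673

If T ~ Lognormal(μ,σ) then ln T ~ Normal(μ,σ), so the p-quantile of ln T is μ + z_p·σ.
ln(16.1) = 2.779 and ln(140) = 4.942; z_{0.19} = -0.8779, z_{0.84} = 0.9945.
σ = (4.942 − 2.779)/(0.9945 − (-0.8779)) = 1.155.
μ = 2.779 − (-0.8779)·1.155 = 3.793.
CV = √(exp(σ²)−1) = √(exp(1.3343)−1) = 1.673.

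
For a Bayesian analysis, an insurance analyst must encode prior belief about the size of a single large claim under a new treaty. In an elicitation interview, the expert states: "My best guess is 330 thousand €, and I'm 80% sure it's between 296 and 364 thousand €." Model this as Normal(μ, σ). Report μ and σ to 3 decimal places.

A symmetric 80% interval runs μ ± z·σ with z = 1.282.
Half-width = 34, so σ = 34/1.282 = 26.530.
μ is the stated best guess, 330.000.

μ = 330.000, σ = 26.530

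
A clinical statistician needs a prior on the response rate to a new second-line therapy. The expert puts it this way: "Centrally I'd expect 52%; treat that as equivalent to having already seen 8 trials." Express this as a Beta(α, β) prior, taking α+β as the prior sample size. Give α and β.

α = 4.16, β = 3.84

Under the effective-sample-size interpretation, Beta(α, β) has prior mean α/(α+β) and prior sample size α+β.
So α+β = 8 and α/(α+β) = 0.52, giving α = 0.52·8 = 4.16 and β = 8 − 4.16 = 3.84.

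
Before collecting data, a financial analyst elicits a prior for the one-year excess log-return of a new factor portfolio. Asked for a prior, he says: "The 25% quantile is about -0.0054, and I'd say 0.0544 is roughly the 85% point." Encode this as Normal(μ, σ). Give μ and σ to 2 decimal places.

μ = 0.02, σ = 0.03

For Normal(μ,σ), the p-quantile is μ + z_p·σ. Here z_{0.25} = -0.6745, z_{0.85} = 1.036.
So -0.0054 = μ − 0.6745σ and 0.0544 = μ + 1.036σ.
Subtracting: σ = (0.0544 − -0.0054)/(1.036 − (-0.6745)) = 0.03.
Then μ = -0.0054 − (-0.6745)·0.03 = 0.02.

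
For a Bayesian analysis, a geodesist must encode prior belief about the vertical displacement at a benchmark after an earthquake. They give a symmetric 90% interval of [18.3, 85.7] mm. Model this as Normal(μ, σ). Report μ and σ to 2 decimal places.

A symmetric 90% interval runs μ ± z·σ with z = 1.645.
Half-width = 33.7, so σ = 33.7/1.645 = 20.49.
μ is the interval midpoint, 52.00.

μ = 52.00, σ = 20.49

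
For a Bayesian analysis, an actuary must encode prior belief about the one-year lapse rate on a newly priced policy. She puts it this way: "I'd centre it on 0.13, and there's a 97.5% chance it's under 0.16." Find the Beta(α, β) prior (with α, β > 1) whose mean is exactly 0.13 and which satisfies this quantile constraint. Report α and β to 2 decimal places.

α ≈ 68.42, β ≈ 457.91

With mean 0.13 fixed, write α = 0.13s, β = 0.87s where s = α+β.
Need P(θ < 0.16) = 0.975 under Beta(0.13s, 0.87s). Normal approximation: (q−m)/√(m(1−m)/s) ≈ z_{0.975} = 1.96, so s ≈ 0.13·0.87·(1.96)²/(0.16−0.13)² = 482.7.
At s = 482.7: P(θ<0.16) ≈ 0.970. Adjusting to match 0.975 gives s ≈ 526.33.
So α = 0.13·526.33 ≈ 68.42, β = 0.87·526.33 ≈ 457.91.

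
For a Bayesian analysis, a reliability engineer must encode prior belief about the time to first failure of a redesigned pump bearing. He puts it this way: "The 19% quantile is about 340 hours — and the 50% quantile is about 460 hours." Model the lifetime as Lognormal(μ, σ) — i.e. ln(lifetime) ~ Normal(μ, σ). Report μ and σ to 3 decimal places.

If T ~ Lognormal(μ,σ) then ln T ~ Normal(μ,σ), so the p-quantile of ln T is μ + z_p·σ.
ln(340) = 5.829 and ln(460) = 6.131; z_{0.19} = -0.8779, z_{0.5} = 0.
σ = (6.131 − 5.829)/(0 − (-0.8779)) = 0.344.
μ = 5.829 − (-0.8779)·0.344 = 6.131.

μ ≈ 6.131, σ ≈ 0.344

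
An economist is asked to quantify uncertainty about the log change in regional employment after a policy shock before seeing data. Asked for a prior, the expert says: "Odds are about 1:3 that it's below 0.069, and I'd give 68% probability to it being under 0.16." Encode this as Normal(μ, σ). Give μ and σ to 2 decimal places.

μ = 0.12, σ = 0.08

For Normal(μ,σ), the p-quantile is μ + z_p·σ. Here z_{0.25} = -0.6745, z_{0.68} = 0.4677.
So 0.069 = μ − 0.6745σ and 0.16 = μ + 0.4677σ.
Subtracting: σ = (0.16 − 0.069)/(0.4677 − (-0.6745)) = 0.08.
Then μ = 0.069 − (-0.6745)·0.08 = 0.12.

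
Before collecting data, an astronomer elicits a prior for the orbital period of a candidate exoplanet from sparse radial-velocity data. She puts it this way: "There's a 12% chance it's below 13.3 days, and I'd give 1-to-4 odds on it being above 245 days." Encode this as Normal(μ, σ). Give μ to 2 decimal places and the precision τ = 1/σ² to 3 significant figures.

For Normal(μ,σ), the p-quantile is μ + z_p·σ. Here z_{0.12} = -1.175, z_{0.8} = 0.8416.
So 13.3 = μ − 1.175σ and 245 = μ + 0.8416σ.
Subtracting: σ = (245 − 13.3)/(0.8416 − (-1.175)) = 114.90.
Then μ = 13.3 − (-1.175)·114.90 = 148.30.
Precision τ = 1/σ² = 1/114.9² = 7.58e-05.

μ = 148.30, τ = 7.58e-05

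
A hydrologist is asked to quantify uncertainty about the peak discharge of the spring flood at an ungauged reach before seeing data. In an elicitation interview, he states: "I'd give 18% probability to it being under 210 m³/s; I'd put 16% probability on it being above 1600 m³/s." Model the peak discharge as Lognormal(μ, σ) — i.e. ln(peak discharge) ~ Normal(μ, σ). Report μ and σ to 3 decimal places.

If T ~ Lognormal(μ,σ) then ln T ~ Normal(μ,σ), so the p-quantile of ln T is μ + z_p·σ.
ln(210) = 5.347 and ln(1600) = 7.378; z_{0.18} = -0.9154, z_{0.84} = 0.9945.
σ = (7.378 − 5.347)/(0.9945 − (-0.9154)) = 1.063.
μ = 5.347 − (-0.9154)·1.063 = 6.320.

μ ≈ 6.320, σ ≈ 1.063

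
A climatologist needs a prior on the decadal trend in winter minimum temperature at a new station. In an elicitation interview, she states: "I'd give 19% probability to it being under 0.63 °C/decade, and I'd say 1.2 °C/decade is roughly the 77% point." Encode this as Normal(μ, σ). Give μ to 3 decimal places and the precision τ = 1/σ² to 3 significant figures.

The p-quantile of Normal(μ,σ) is μ + z_p·σ, with z_{0.19} = -0.8779 and z_{0.77} = 0.7388.
Eliminate σ: μ = (z₂·x₁ − z₁·x₂)/(z₂ − z₁) = (0.7388·0.63 − (-0.8779)·1.2)/1.617 = 0.940.
Then σ = (x₂ − x₁)/(z₂ − z₁) = (1.2 − 0.63)/1.617 = 0.353.
Precision τ = 1/σ² = 1/0.3526² = 8.05.

μ = 0.940, τ = 8.05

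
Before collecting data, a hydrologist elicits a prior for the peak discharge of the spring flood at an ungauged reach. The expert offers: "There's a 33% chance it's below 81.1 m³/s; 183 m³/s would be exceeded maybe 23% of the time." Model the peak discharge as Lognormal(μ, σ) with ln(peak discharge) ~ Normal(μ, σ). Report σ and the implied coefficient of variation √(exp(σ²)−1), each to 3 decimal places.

If T ~ Lognormal(μ,σ) then ln T ~ Normal(μ,σ), so the p-quantile of ln T is μ + z_p·σ.
ln(81.1) = 4.396 and ln(183) = 5.209; z_{0.33} = -0.4399, z_{0.77} = 0.7388.
σ = (5.209 − 4.396)/(0.7388 − (-0.4399)) = 0.690.
μ = 4.396 − (-0.4399)·0.690 = 4.699.
CV = √(exp(σ²)−1) = √(exp(0.4766)−1) = 0.781.

σ ≈ 0.690, CV ≈ 0.781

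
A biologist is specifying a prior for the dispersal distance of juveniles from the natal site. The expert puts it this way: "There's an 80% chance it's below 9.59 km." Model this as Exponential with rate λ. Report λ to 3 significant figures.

P(T < 9.59) = 1 − e^(−λ·9.59) = 0.8, so λ = −ln(1−0.8)/9.59 = −ln(0.2)/9.59 = 0.168.

λ ≈ 0.168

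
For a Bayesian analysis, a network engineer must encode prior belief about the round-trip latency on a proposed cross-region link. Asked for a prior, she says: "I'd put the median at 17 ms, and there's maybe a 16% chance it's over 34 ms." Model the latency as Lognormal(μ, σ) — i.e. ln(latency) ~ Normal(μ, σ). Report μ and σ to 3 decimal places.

μ ≈ 2.833, σ ≈ 0.697

If T ~ Lognormal(μ,σ) then ln T ~ Normal(μ,σ), so the p-quantile of ln T is μ + z_p·σ.
ln(17) = 2.833 and ln(34) = 3.526; z_{0.5} = 0, z_{0.84} = 0.9945.
σ = (3.526 − 2.833)/(0.9945 − (0)) = 0.697.
μ = 2.833 − (0)·0.697 = 2.833.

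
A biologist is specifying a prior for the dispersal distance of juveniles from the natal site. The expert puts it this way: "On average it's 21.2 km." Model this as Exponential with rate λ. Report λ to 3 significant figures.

λ ≈ 0.0472

Exponential mean = 1/λ, so λ = 1/21.2 = 0.0472.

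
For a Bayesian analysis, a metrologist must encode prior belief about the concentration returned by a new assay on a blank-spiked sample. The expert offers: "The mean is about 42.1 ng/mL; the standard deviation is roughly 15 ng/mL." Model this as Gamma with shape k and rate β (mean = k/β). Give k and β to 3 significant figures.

For Gamma(k, rate β): mean = k/β, variance = k/β², so CV = 1/√k.
CV = SD/mean = 15/42.1 = 0.3563, hence k = 1/CV² = 7.88.
Then β = k/mean = 7.88/42.1 = 0.187.

k ≈ 7.88, β ≈ 0.187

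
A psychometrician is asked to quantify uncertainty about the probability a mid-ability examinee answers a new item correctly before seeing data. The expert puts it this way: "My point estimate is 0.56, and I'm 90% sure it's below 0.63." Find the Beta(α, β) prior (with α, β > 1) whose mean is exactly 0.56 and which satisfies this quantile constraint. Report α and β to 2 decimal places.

With mean 0.56 fixed, write α = 0.56s, β = 0.44s where s = α+β.
Need P(θ < 0.63) = 0.9 under Beta(0.56s, 0.44s). Normal approximation: (q−m)/√(m(1−m)/s) ≈ z_{0.9} = 1.28, so s ≈ 0.56·0.44·(1.28)²/(0.63−0.56)² = 82.6.
At s = 82.6: P(θ<0.63) ≈ 0.902. Adjusting to match 0.9 gives s ≈ 81.49.
So α = 0.56·81.49 ≈ 45.64, β = 0.44·81.49 ≈ 35.86.

α ≈ 45.64, β ≈ 35.86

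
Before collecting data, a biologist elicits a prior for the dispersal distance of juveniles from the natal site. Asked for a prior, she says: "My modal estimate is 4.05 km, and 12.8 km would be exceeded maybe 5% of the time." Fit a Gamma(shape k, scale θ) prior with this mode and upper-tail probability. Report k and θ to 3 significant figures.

Gamma(k,θ) with k>1 has mode (k−1)θ, so θ = 4.05/(k−1).
Need P(X < 12.8) = 0.95 with θ tied to k this way. Start at k = 2, θ = 4.05: P(X<12.8) ≈ 0.824.
Too low — raise k to concentrate. Iterating converges to k ≈ 2.98.
Then θ = 4.05/(2.98−1) ≈ 2.04.

k ≈ 2.98, θ ≈ 2.04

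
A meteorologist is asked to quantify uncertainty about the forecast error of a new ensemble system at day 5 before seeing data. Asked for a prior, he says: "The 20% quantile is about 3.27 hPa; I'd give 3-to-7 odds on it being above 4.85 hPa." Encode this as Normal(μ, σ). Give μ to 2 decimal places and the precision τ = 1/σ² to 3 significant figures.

The p-quantile of Normal(μ,σ) is μ + z_p·σ, with z_{0.2} = -0.8416 and z_{0.7} = 0.5244.
Eliminate σ: μ = (z₂·x₁ − z₁·x₂)/(z₂ − z₁) = (0.5244·3.27 − (-0.8416)·4.85)/1.366 = 4.24.
Then σ = (x₂ − x₁)/(z₂ − z₁) = (4.85 − 3.27)/1.366 = 1.16.
Precision τ = 1/σ² = 1/1.157² = 0.747.

μ = 4.24, τ = 0.747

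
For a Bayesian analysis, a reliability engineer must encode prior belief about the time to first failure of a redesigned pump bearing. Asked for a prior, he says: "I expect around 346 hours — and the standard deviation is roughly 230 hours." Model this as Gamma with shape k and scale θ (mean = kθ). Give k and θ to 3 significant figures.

For Gamma(k, scale θ): mean = kθ, variance = kθ², so CV = 1/√k.
CV = SD/mean = 230/346 = 0.6647, hence k = 1/CV² = 2.26.
Then θ = mean/k = 346/2.26 = 153.

k ≈ 2.26, θ ≈ 153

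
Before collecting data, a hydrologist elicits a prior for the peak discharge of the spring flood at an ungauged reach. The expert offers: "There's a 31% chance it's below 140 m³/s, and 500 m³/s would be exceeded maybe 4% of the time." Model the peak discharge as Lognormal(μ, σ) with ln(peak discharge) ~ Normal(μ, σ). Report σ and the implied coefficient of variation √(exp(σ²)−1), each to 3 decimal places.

If T ~ Lognormal(μ,σ) then ln T ~ Normal(μ,σ), so the p-quantile of ln T is μ + z_p·σ.
ln(140) = 4.942 and ln(500) = 6.215; z_{0.31} = -0.4959, z_{0.96} = 1.751.
σ = (6.215 − 4.942)/(1.751 − (-0.4959)) = 0.567.
μ = 4.942 − (-0.4959)·0.567 = 5.223.
CV = √(exp(σ²)−1) = √(exp(0.3211)−1) = 0.615.

σ ≈ 0.567, CV ≈ 0.615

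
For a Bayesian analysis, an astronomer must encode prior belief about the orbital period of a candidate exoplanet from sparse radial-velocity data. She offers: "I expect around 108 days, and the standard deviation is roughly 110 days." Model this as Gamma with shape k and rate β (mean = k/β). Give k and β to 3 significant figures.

k ≈ 0.964, β ≈ 0.00893

For Gamma(k, rate β): mean = k/β, variance = k/β², so CV = 1/√k.
CV = SD/mean = 110/108 = 1.019, hence k = 1/CV² = 0.964.
Then β = k/mean = 0.964/108 = 0.00893.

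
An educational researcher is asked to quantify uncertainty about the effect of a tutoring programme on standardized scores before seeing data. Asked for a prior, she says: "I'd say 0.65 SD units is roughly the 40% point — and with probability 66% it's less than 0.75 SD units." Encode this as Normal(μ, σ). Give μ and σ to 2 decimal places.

The p-quantile of Normal(μ,σ) is μ + z_p·σ, with z_{0.4} = -0.2533 and z_{0.66} = 0.4125.
Eliminate σ: μ = (z₂·x₁ − z₁·x₂)/(z₂ − z₁) = (0.4125·0.65 − (-0.2533)·0.75)/0.6658 = 0.69.
Then σ = (x₂ − x₁)/(z₂ − z₁) = (0.75 − 0.65)/0.6658 = 0.15.

μ = 0.69, σ = 0.15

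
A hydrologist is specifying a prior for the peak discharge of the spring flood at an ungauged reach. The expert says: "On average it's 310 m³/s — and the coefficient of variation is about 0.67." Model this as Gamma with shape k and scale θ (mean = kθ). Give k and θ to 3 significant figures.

k ≈ 2.23, θ ≈ 139

For Gamma(k, scale θ): mean = kθ, variance = kθ², so CV = 1/√k.
CV = 0.67, hence k = 1/CV² = 2.23.
Then θ = mean/k = 310/2.23 = 139.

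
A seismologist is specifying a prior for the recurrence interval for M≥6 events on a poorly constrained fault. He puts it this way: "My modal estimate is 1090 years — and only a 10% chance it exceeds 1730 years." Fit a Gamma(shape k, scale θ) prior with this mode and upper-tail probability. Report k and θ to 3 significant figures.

k ≈ 9.79, θ ≈ 124

Gamma(k,θ) with k>1 has mode (k−1)θ, so θ = 1090/(k−1).
Need P(X < 1730) = 0.9 with θ tied to k this way. Start at k = 2, θ = 1090: P(X<1730) ≈ 0.471.
Too low — raise k to concentrate. Iterating converges to k ≈ 9.79.
Then θ = 1090/(9.79−1) ≈ 124.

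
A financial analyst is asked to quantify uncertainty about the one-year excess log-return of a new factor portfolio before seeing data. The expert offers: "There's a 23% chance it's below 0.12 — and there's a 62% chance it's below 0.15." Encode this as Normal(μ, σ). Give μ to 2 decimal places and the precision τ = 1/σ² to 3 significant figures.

For Normal(μ,σ), the p-quantile is μ + z_p·σ. Here z_{0.23} = -0.7388, z_{0.62} = 0.3055.
So 0.12 = μ − 0.7388σ and 0.15 = μ + 0.3055σ.
Subtracting: σ = (0.15 − 0.12)/(0.3055 − (-0.7388)) = 0.03.
Then μ = 0.12 − (-0.7388)·0.03 = 0.14.
Precision τ = 1/σ² = 1/0.02873² = 1210.

μ = 0.14, τ = 1210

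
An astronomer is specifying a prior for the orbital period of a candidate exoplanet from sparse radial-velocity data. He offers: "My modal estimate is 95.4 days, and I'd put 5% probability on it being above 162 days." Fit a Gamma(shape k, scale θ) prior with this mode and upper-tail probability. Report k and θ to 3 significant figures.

k ≈ 11, θ ≈ 9.58

Gamma(k,θ) with k>1 has mode (k−1)θ, so θ = 95.4/(k−1).
Need P(X < 162) = 0.95 with θ tied to k this way. Start at k = 2, θ = 95.4: P(X<162) ≈ 0.506.
Too low — raise k to concentrate. Iterating converges to k ≈ 11.
Then θ = 95.4/(11−1) ≈ 9.58.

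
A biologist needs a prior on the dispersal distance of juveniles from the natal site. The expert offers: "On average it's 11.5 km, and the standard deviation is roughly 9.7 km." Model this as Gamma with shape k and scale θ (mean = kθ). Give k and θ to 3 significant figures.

k ≈ 1.41, θ ≈ 8.18

For Gamma(k, scale θ): mean = kθ, variance = kθ², so CV = 1/√k.
CV = SD/mean = 9.7/11.5 = 0.8435, hence k = 1/CV² = 1.41.
Then θ = mean/k = 11.5/1.41 = 8.18.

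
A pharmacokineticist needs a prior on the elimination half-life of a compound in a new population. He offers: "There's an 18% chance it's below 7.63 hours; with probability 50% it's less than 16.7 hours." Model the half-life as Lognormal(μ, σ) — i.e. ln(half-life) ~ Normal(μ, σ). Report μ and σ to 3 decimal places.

μ ≈ 2.815, σ ≈ 0.856

If T ~ Lognormal(μ,σ) then ln T ~ Normal(μ,σ), so the p-quantile of ln T is μ + z_p·σ.
ln(7.63) = 2.032 and ln(16.7) = 2.815; z_{0.18} = -0.9154, z_{0.5} = 0.
σ = (2.815 − 2.032)/(0 − (-0.9154)) = 0.856.
μ = 2.032 − (-0.9154)·0.856 = 2.815.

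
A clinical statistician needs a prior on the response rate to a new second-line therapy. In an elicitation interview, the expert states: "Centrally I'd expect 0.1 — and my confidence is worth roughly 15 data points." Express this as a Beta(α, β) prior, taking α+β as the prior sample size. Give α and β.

Under the effective-sample-size interpretation, Beta(α, β) has prior mean α/(α+β) and prior sample size α+β.
So α+β = 15 and α/(α+β) = 0.1, giving α = 0.1·15 = 1.5 and β = 15 − 1.5 = 13.5.

α = 1.5, β = 13.5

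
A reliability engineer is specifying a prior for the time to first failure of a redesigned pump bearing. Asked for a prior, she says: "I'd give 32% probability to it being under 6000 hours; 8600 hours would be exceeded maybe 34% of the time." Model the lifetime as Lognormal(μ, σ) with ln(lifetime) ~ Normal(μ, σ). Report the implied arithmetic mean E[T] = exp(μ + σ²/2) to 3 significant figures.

If T ~ Lognormal(μ,σ) then ln T ~ Normal(μ,σ), so the p-quantile of ln T is μ + z_p·σ.
ln(6000) = 8.7 and ln(8600) = 9.06; z_{0.32} = -0.4677, z_{0.66} = 0.4125.
σ = (9.06 − 8.7)/(0.4125 − (-0.4677)) = 0.409.
μ = 8.7 − (-0.4677)·0.409 = 8.891.
E[T] = exp(μ + σ²/2) = exp(8.891 + 0.0836) = 7900 hours.

E[T] ≈ 7900 hours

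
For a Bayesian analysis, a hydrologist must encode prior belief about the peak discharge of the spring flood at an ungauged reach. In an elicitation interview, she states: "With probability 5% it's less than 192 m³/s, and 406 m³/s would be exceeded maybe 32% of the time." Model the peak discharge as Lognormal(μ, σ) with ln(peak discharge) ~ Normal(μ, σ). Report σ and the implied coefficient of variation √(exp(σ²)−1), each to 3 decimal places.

σ ≈ 0.354, CV ≈ 0.366

If T ~ Lognormal(μ,σ) then ln T ~ Normal(μ,σ), so the p-quantile of ln T is μ + z_p·σ.
ln(192) = 5.257 and ln(406) = 6.006; z_{0.05} = -1.645, z_{0.68} = 0.4677.
σ = (6.006 − 5.257)/(0.4677 − (-1.645)) = 0.354.
μ = 5.257 − (-1.645)·0.354 = 5.841.
CV = √(exp(σ²)−1) = √(exp(0.1257)−1) = 0.366.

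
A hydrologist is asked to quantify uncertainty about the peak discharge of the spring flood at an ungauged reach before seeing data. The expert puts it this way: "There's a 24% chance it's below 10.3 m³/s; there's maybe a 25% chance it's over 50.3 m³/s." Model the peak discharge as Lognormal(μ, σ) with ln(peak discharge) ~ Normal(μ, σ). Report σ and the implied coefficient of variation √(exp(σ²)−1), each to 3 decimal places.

σ ≈ 1.149, CV ≈ 1.655

If T ~ Lognormal(μ,σ) then ln T ~ Normal(μ,σ), so the p-quantile of ln T is μ + z_p·σ.
ln(10.3) = 2.332 and ln(50.3) = 3.918; z_{0.24} = -0.7063, z_{0.75} = 0.6745.
σ = (3.918 − 2.332)/(0.6745 − (-0.7063)) = 1.149.
μ = 2.332 − (-0.7063)·1.149 = 3.143.
CV = √(exp(σ²)−1) = √(exp(1.3191)−1) = 1.655.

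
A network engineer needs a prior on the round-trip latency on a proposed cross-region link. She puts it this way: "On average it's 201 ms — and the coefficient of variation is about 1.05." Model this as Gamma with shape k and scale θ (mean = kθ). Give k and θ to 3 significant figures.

k ≈ 0.907, θ ≈ 222

For Gamma(k, scale θ): mean = kθ, variance = kθ², so CV = 1/√k.
CV = 1.05, hence k = 1/CV² = 0.907.
Then θ = mean/k = 201/0.907 = 222.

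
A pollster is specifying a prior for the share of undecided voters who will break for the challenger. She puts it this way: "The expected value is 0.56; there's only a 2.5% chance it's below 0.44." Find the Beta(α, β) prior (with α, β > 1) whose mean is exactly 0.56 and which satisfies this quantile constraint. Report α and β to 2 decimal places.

With mean 0.56 fixed, write α = 0.56s, β = 0.44s where s = α+β.
Need P(θ < 0.44) = 0.025 under Beta(0.56s, 0.44s). Normal approximation: (q−m)/√(m(1−m)/s) ≈ z_{0.025} = -1.96, so s ≈ 0.56·0.44·(-1.96)²/(0.44−0.56)² = 65.7.
At s = 65.7: P(θ<0.44) ≈ 0.025. Adjusting to match 0.025 gives s ≈ 66.20.
So α = 0.56·66.20 ≈ 37.07, β = 0.44·66.20 ≈ 29.13.

α ≈ 37.07, β ≈ 29.13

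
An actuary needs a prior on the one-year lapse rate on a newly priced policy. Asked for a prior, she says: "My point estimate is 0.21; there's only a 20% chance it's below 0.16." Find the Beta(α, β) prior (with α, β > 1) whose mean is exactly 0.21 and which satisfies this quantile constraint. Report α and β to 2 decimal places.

α ≈ 10.21, β ≈ 38.40

With mean 0.21 fixed, write α = 0.21s, β = 0.79s where s = α+β.
Need P(θ < 0.16) = 0.2 under Beta(0.21s, 0.79s). Normal approximation: (q−m)/√(m(1−m)/s) ≈ z_{0.2} = -0.842, so s ≈ 0.21·0.79·(-0.842)²/(0.16−0.21)² = 47.0.
At s = 47.0: P(θ<0.16) ≈ 0.205. Adjusting to match 0.2 gives s ≈ 48.60.
So α = 0.21·48.60 ≈ 10.21, β = 0.79·48.60 ≈ 38.40.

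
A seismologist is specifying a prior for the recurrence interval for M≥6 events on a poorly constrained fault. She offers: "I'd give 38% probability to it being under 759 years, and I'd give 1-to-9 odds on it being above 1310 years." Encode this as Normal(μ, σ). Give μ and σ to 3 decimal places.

μ = 865.060, σ = 347.189

The p-quantile of Normal(μ,σ) is μ + z_p·σ, with z_{0.38} = -0.3055 and z_{0.9} = 1.282.
Eliminate σ: μ = (z₂·x₁ − z₁·x₂)/(z₂ − z₁) = (1.282·759 − (-0.3055)·1310)/1.587 = 865.060.
Then σ = (x₂ − x₁)/(z₂ − z₁) = (1310 − 759)/1.587 = 347.189.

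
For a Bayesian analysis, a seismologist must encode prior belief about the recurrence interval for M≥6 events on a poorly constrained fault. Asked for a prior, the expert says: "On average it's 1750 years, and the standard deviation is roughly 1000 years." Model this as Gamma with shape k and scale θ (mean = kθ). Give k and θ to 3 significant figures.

k ≈ 3.06, θ ≈ 571

For Gamma(k, scale θ): mean = kθ, variance = kθ², so CV = 1/√k.
CV = SD/mean = 1000/1750 = 0.5714, hence k = 1/CV² = 3.06.
Then θ = mean/k = 1750/3.06 = 571.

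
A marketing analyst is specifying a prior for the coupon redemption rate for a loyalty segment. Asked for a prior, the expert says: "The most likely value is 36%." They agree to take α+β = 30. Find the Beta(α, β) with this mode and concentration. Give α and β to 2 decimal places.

α = 11.08, β = 18.92

For α,β > 1 the Beta mode is (α−1)/(α+β−2). With α+β = 30, the mode is (α−1)/28.
Set (α−1)/28 = 0.36 → α = 1 + 0.36·28 = 11.08.
β = 30 − α = 18.92.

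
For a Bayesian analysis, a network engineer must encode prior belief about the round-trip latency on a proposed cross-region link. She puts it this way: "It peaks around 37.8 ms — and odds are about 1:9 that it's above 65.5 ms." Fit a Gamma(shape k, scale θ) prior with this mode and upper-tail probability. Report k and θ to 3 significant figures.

Gamma(k,θ) with k>1 has mode (k−1)θ, so θ = 37.8/(k−1).
Need P(X < 65.5) = 0.9 with θ tied to k this way. Start at k = 2, θ = 37.8: P(X<65.5) ≈ 0.517.
Too low — raise k to concentrate. Iterating converges to k ≈ 7.28.
Then θ = 37.8/(7.28−1) ≈ 6.02.

k ≈ 7.28, θ ≈ 6.02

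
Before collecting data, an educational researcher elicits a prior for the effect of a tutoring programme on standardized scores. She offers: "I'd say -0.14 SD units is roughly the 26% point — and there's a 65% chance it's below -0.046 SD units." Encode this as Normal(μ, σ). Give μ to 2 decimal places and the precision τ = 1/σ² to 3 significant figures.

The p-quantile of Normal(μ,σ) is μ + z_p·σ, with z_{0.26} = -0.6433 and z_{0.65} = 0.3853.
Eliminate σ: μ = (z₂·x₁ − z₁·x₂)/(z₂ − z₁) = (0.3853·-0.14 − (-0.6433)·-0.046)/1.029 = -0.08.
Then σ = (x₂ − x₁)/(z₂ − z₁) = (-0.046 − -0.14)/1.029 = 0.09.
Precision τ = 1/σ² = 1/0.09138² = 120.

μ = -0.08, τ = 120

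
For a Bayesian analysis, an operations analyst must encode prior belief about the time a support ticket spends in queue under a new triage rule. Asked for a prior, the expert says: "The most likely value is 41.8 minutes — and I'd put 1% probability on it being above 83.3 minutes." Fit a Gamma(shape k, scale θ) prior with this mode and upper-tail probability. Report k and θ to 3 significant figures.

Gamma(k,θ) with k>1 has mode (k−1)θ, so θ = 41.8/(k−1).
Need P(X < 83.3) = 0.99 with θ tied to k this way. Start at k = 2, θ = 41.8: P(X<83.3) ≈ 0.592.
Too low — raise k to concentrate. Iterating converges to k ≈ 11.3.
Then θ = 41.8/(11.3−1) ≈ 4.04.

k ≈ 11.3, θ ≈ 4.04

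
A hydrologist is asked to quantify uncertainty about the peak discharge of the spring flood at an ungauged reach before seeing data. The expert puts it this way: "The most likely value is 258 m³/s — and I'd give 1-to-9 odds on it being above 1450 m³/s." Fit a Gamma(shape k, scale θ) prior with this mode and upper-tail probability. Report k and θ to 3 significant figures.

k ≈ 1.58, θ ≈ 446

Gamma(k,θ) with k>1 has mode (k−1)θ, so θ = 258/(k−1).
Need P(X < 1450) = 0.9 with θ tied to k this way. Start at k = 2, θ = 258: P(X<1450) ≈ 0.976.
Too high — lower k to spread out. Iterating converges to k ≈ 1.58.
Then θ = 258/(1.58−1) ≈ 446.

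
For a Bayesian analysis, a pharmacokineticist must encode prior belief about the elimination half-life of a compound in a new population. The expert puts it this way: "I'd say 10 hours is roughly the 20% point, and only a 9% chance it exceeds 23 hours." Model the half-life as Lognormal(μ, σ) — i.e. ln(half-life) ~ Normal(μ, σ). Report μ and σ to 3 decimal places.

If T ~ Lognormal(μ,σ) then ln T ~ Normal(μ,σ), so the p-quantile of ln T is μ + z_p·σ.
ln(10) = 2.303 and ln(23) = 3.135; z_{0.2} = -0.8416, z_{0.91} = 1.341.
σ = (3.135 − 2.303)/(1.341 − (-0.8416)) = 0.382.
μ = 2.303 − (-0.8416)·0.382 = 2.624.

μ ≈ 2.624, σ ≈ 0.382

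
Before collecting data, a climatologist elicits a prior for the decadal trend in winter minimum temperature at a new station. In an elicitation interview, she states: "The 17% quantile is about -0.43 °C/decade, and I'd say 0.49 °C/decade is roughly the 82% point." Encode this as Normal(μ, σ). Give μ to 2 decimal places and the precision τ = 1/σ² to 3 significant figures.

μ = 0.04, τ = 4.13

The p-quantile of Normal(μ,σ) is μ + z_p·σ, with z_{0.17} = -0.9542 and z_{0.82} = 0.9154.
Eliminate σ: μ = (z₂·x₁ − z₁·x₂)/(z₂ − z₁) = (0.9154·-0.43 − (-0.9542)·0.49)/1.87 = 0.04.
Then σ = (x₂ − x₁)/(z₂ − z₁) = (0.49 − -0.43)/1.87 = 0.49.
Precision τ = 1/σ² = 1/0.4921² = 4.13.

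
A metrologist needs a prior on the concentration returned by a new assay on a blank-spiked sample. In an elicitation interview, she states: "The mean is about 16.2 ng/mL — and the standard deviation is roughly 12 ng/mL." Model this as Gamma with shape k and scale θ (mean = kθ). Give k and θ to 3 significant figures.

For Gamma(k, scale θ): mean = kθ, variance = kθ², so CV = 1/√k.
CV = SD/mean = 12/16.2 = 0.7407, hence k = 1/CV² = 1.82.
Then θ = mean/k = 16.2/1.82 = 8.89.

k ≈ 1.82, θ ≈ 8.89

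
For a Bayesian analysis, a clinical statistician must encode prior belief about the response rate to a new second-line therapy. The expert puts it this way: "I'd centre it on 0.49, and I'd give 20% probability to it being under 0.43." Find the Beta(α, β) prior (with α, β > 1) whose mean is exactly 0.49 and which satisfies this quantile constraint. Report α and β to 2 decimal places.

α ≈ 24.19, β ≈ 25.18

With mean 0.49 fixed, write α = 0.49s, β = 0.51s where s = α+β.
Need P(θ < 0.43) = 0.2 under Beta(0.49s, 0.51s). Normal approximation: (q−m)/√(m(1−m)/s) ≈ z_{0.2} = -0.842, so s ≈ 0.49·0.51·(-0.842)²/(0.43−0.49)² = 49.2.
At s = 49.2: P(θ<0.43) ≈ 0.200. Adjusting to match 0.2 gives s ≈ 49.37.
So α = 0.49·49.37 ≈ 24.19, β = 0.51·49.37 ≈ 25.18.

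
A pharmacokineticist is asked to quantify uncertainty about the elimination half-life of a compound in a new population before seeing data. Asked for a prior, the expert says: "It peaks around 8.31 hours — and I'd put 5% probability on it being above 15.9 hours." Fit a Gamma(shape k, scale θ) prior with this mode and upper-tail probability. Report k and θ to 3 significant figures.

k ≈ 7.6, θ ≈ 1.26

Gamma(k,θ) with k>1 has mode (k−1)θ, so θ = 8.31/(k−1).
Need P(X < 15.9) = 0.95 with θ tied to k this way. Start at k = 2, θ = 8.31: P(X<15.9) ≈ 0.570.
Too low — raise k to concentrate. Iterating converges to k ≈ 7.6.
Then θ = 8.31/(7.6−1) ≈ 1.26.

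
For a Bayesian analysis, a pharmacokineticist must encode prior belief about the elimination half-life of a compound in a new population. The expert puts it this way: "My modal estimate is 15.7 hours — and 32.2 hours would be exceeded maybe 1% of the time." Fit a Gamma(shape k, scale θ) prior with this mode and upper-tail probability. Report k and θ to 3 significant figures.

Gamma(k,θ) with k>1 has mode (k−1)θ, so θ = 15.7/(k−1).
Need P(X < 32.2) = 0.99 with θ tied to k this way. Start at k = 2, θ = 15.7: P(X<32.2) ≈ 0.608.
Too low — raise k to concentrate. Iterating converges to k ≈ 10.5.
Then θ = 15.7/(10.5−1) ≈ 1.66.

k ≈ 10.5, θ ≈ 1.66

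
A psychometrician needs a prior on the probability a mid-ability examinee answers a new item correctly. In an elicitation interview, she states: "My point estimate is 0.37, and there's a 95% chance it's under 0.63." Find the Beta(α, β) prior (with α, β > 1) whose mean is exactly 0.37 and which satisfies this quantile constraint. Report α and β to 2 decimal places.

With mean 0.37 fixed, write α = 0.37s, β = 0.63s where s = α+β.
Need P(θ < 0.63) = 0.95 under Beta(0.37s, 0.63s). Normal approximation: (q−m)/√(m(1−m)/s) ≈ z_{0.95} = 1.64, so s ≈ 0.37·0.63·(1.64)²/(0.63−0.37)² = 9.3.
At s = 9.3: P(θ<0.63) ≈ 0.948. Adjusting to match 0.95 gives s ≈ 9.59.
So α = 0.37·9.59 ≈ 3.55, β = 0.63·9.59 ≈ 6.04.

α ≈ 3.55, β ≈ 6.04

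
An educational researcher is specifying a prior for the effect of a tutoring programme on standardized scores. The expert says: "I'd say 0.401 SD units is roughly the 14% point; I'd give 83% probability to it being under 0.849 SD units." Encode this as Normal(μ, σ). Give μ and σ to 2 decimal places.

μ = 0.64, σ = 0.22

The p-quantile of Normal(μ,σ) is μ + z_p·σ, with z_{0.14} = -1.08 and z_{0.83} = 0.9542.
Eliminate σ: μ = (z₂·x₁ − z₁·x₂)/(z₂ − z₁) = (0.9542·0.401 − (-1.08)·0.849)/2.034 = 0.64.
Then σ = (x₂ − x₁)/(z₂ − z₁) = (0.849 − 0.401)/2.034 = 0.22.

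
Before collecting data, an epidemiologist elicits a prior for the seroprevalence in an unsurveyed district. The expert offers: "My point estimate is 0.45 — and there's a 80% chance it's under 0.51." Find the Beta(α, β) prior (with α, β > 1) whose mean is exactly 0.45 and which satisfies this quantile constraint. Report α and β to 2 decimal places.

With mean 0.45 fixed, write α = 0.45s, β = 0.55s where s = α+β.
Need P(θ < 0.51) = 0.8 under Beta(0.45s, 0.55s). Normal approximation: (q−m)/√(m(1−m)/s) ≈ z_{0.8} = 0.842, so s ≈ 0.45·0.55·(0.842)²/(0.51−0.45)² = 48.7.
At s = 48.7: P(θ<0.51) ≈ 0.800. Adjusting to match 0.8 gives s ≈ 48.51.
So α = 0.45·48.51 ≈ 21.83, β = 0.55·48.51 ≈ 26.68.

α ≈ 21.83, β ≈ 26.68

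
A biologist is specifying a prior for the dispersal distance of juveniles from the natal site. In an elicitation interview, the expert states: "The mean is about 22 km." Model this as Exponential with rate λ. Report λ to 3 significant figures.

Exponential mean = 1/λ, so λ = 1/22.0 = 0.0455.

λ ≈ 0.0455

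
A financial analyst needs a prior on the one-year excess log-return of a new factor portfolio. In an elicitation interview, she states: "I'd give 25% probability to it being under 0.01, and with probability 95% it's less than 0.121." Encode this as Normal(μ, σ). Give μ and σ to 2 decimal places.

μ = 0.04, σ = 0.05

For Normal(μ,σ), the p-quantile is μ + z_p·σ. Here z_{0.25} = -0.6745, z_{0.95} = 1.645.
So 0.01 = μ − 0.6745σ and 0.121 = μ + 1.645σ.
Subtracting: σ = (0.121 − 0.01)/(1.645 − (-0.6745)) = 0.05.
Then μ = 0.01 − (-0.6745)·0.05 = 0.04.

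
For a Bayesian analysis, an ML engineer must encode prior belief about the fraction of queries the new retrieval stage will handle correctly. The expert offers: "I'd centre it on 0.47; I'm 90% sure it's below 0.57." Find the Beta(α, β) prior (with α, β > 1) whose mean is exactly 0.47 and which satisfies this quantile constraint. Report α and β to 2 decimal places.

α ≈ 19.20, β ≈ 21.65

With mean 0.47 fixed, write α = 0.47s, β = 0.53s where s = α+β.
Need P(θ < 0.57) = 0.9 under Beta(0.47s, 0.53s). Normal approximation: (q−m)/√(m(1−m)/s) ≈ z_{0.9} = 1.28, so s ≈ 0.47·0.53·(1.28)²/(0.57−0.47)² = 40.9.
At s = 40.9: P(θ<0.57) ≈ 0.900. Adjusting to match 0.9 gives s ≈ 40.84.
So α = 0.47·40.84 ≈ 19.20, β = 0.53·40.84 ≈ 21.65.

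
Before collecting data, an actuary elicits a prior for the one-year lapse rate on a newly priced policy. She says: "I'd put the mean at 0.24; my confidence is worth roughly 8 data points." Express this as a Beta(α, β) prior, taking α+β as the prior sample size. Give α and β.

α = 1.92, β = 6.08

Under the effective-sample-size interpretation, Beta(α, β) has prior mean α/(α+β) and prior sample size α+β.
So α+β = 8 and α/(α+β) = 0.24, giving α = 0.24·8 = 1.92 and β = 8 − 1.92 = 6.08.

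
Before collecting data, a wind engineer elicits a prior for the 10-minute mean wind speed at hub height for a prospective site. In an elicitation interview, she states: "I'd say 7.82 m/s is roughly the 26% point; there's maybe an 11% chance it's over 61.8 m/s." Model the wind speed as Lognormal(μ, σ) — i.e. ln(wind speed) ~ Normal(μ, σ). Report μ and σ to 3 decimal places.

μ ≈ 2.768, σ ≈ 1.106

If T ~ Lognormal(μ,σ) then ln T ~ Normal(μ,σ), so the p-quantile of ln T is μ + z_p·σ.
ln(7.82) = 2.057 and ln(61.8) = 4.124; z_{0.26} = -0.6433, z_{0.89} = 1.227.
σ = (4.124 − 2.057)/(1.227 − (-0.6433)) = 1.106.
μ = 2.057 − (-0.6433)·1.106 = 2.768.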